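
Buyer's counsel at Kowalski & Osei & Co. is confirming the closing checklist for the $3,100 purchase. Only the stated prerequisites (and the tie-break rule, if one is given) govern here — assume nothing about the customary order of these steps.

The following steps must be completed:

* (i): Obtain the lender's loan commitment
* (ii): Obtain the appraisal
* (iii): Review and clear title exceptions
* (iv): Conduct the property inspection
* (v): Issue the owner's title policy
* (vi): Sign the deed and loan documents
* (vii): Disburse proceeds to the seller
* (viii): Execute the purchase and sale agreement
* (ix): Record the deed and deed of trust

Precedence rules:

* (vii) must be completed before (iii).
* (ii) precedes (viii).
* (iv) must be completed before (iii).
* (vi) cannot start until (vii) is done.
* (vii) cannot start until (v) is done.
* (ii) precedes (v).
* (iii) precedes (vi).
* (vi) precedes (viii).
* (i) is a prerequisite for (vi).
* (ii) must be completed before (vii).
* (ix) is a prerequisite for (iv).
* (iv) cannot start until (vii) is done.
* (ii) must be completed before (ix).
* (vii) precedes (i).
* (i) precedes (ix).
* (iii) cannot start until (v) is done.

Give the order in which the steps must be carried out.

(ii) has no prerequisites → (ii) first.
(v) needed (ii), now all done → (v).
Next only (vii) has its prerequisites met → (vii).
Next only (i) has its prerequisites met → (i).
(ix) needed (i) and (ii), now all done → (ix).
(iv) needed (vii) and (ix), now all done → (iv).
Next only (iii) has its prerequisites met → (iii).
(vi) needed (i), (iii) and (vii), now all done → (vi).
(viii) needed (ii) and (vi), now all done → (viii).

(ii) → (v) → (vii) → (i) → (ix) → (iv) → (iii) → (vi) → (viii)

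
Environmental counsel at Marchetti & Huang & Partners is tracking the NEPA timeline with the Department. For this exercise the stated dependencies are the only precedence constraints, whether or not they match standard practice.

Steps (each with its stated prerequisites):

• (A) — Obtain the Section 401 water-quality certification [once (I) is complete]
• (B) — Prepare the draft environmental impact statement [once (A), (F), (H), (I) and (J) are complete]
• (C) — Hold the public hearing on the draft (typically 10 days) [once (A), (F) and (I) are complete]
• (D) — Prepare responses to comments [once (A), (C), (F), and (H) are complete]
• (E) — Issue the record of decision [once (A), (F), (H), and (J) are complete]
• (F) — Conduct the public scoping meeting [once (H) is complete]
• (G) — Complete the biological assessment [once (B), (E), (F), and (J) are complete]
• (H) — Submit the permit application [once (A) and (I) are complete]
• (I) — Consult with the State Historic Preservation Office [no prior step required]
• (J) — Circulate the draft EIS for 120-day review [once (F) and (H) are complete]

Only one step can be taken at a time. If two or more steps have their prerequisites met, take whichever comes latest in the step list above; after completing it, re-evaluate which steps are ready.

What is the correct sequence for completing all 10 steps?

(I) → (A) → (H) → (F) → (J) → (E) → (C) → (D) → (B) → (G)

(I) has no prerequisites → (I) first.
(A) is the only step now ready → (A).
(H) needed (I) and (A), now all done → (H).
(F) needed (H), now all done → (F).
(J) and (C) are both available; (J) is listed later → (J).
(E), (C) and (B) are all available; (E) is listed later → (E).
(C) and (B) are both available; (C) is listed later → (C).
(D) now also ready, so the ready set is {(D), (B)}; (D) is listed later → (D).
(B) needed (J), (I), (H), (F) and (A), now all done → (B).
(G) needed (J), (F), (E) and (B), now all done → (G).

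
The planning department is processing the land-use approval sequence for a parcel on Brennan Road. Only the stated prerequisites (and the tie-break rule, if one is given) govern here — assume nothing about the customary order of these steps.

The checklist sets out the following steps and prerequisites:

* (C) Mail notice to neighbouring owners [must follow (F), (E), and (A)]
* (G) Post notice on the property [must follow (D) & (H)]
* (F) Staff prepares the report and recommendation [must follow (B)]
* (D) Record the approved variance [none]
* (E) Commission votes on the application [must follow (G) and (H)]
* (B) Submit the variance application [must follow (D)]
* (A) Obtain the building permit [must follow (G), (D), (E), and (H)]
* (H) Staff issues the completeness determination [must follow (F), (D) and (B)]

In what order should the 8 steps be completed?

(D), (B), (F), (H), (G), (E), (A), (C)

(D) has no prerequisites → (D) first.
(B) needed (D), now all done → (B).
(F) needed (B), now all done → (F).
(H) is the only step now ready → (H).
(G) is the only step now ready → (G).
That leaves (E) as the only ready step → (E).
(A) is the only step now ready → (A).
(C) needed (F), (E) and (A), now all done → (C).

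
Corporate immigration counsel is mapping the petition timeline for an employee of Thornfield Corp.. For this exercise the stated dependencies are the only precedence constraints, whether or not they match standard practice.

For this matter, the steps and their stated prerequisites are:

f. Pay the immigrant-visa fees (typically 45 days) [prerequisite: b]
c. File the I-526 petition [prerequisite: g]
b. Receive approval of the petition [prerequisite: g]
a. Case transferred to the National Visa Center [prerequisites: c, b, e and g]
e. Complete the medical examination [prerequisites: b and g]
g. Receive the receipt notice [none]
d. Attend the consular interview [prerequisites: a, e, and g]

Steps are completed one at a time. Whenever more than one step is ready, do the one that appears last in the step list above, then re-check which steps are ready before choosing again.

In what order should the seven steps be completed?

g → b → e → c → a → d → f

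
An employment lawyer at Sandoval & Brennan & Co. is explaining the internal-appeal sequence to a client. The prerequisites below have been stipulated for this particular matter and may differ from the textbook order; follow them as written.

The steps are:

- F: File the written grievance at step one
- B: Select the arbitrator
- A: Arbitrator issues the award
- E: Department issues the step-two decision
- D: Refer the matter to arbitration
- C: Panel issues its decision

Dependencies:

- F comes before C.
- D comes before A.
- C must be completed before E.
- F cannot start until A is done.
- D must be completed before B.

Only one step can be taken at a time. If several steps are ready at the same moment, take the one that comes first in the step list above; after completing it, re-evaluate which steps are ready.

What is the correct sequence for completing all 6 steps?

D → B → A → F → C → E

Only D has no prerequisites, so it is first.
B and A are both available; B is listed earlier → B.
A is the only step now ready → A.
F is the only step now ready → F.
Next only C has its prerequisites met → C.
E needed C, now all done → E.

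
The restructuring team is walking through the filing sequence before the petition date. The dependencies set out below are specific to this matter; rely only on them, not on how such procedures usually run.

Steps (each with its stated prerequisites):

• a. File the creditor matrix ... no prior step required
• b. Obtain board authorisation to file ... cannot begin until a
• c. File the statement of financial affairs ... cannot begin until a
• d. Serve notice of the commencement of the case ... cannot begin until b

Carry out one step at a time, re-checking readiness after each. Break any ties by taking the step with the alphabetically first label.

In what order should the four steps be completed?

a b c d

a is the only step with nothing outstanding, so it goes first.
Ready: b and c. b has the earlier label → b.
d now also ready, so the ready set is {c, d}; c has the earlier label → c.
Next only d has its prerequisites met → d.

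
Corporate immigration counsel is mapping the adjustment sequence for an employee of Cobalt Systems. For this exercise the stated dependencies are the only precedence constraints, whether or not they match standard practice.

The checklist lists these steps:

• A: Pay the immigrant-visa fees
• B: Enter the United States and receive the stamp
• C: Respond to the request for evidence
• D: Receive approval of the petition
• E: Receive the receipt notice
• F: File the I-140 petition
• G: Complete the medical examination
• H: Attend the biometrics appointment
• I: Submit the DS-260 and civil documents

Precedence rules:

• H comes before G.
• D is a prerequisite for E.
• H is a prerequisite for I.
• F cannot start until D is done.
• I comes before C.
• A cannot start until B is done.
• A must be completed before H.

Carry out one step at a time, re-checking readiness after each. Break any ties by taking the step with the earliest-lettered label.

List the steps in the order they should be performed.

Nothing is required for B and D. B has the earlier label → B first.
A and D are both available; A has the earlier label → A.
H now also ready, so the ready set is {D, H}; D has the earlier label → D.
E, F and H are all available; E has the earlier label → E.
Ready: F and H. F has the earlier label → F.
Next only H has its prerequisites met → H.
Ready: G and I. G has the earlier label → G.
Next only I has its prerequisites met → I.
That leaves C as the only ready step → C.

B → A → D → E → F → H → G → I → C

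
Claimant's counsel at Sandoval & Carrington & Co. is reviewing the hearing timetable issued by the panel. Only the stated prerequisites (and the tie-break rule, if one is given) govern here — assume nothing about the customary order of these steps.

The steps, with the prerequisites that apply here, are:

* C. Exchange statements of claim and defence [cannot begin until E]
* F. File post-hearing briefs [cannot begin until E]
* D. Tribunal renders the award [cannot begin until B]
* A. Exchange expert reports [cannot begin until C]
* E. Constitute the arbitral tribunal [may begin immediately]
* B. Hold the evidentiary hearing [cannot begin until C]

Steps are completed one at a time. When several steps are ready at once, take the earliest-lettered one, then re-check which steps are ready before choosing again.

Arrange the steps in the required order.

E is the only step with nothing outstanding, so it goes first.
Ready: C and F. C has the earlier label → C.
A and B now also ready, so the ready set is {A, B, F}; A has the earlier label → A.
Ready: B and F. B has the earlier label → B.
Now D and F have their prerequisites met. D has the earlier label, so D next.
That leaves F as the only ready step → F.

E → C → A → B → D → F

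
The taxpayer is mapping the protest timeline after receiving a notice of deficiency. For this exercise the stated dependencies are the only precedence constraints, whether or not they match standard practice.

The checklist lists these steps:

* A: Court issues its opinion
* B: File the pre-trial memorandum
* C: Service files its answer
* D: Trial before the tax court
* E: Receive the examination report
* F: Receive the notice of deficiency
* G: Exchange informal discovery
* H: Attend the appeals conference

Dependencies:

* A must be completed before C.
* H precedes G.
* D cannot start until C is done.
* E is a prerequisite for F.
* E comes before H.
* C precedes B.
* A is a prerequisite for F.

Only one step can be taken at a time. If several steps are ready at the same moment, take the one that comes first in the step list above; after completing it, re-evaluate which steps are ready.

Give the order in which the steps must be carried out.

A, C, B, D, E, F, H, G

A and E have no prerequisites; A is listed earlier, so A is first.
C now also ready, so the ready set is {C, E}; C is listed earlier → C.
B, D and E are all available; B is listed earlier → B.
Now D and E have their prerequisites met. D is listed earlier, so D next.
E is the only step now ready → E.
F and H are both available; F is listed earlier → F.
That leaves H as the only ready step → H.
G needed H, now all done → G.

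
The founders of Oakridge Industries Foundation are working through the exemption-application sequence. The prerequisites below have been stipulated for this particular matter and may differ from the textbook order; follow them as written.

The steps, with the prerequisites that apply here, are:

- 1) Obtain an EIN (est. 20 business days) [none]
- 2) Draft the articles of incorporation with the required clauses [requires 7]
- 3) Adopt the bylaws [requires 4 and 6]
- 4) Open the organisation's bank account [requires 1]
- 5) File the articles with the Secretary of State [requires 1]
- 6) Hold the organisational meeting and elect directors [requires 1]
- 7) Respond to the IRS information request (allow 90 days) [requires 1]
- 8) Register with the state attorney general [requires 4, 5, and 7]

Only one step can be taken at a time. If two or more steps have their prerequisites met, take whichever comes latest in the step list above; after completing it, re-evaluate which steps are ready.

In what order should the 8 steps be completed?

1 7 6 5 4 8 3 2

Only 1 has no prerequisites, so it is first.
Now 7, 6, 5 and 4 have their prerequisites met. 7 is listed later, so 7 next.
Ready: 6, 5, 4 and 2. 6 is listed later → 6.
5, 4 and 2 are all available; 5 is listed later → 5.
4 and 2 are both available; 4 is listed later → 4.
Ready: 8, 3 and 2. 8 is listed later → 8.
3 and 2 are both available; 3 is listed later → 3.
2 is the only step now ready → 2.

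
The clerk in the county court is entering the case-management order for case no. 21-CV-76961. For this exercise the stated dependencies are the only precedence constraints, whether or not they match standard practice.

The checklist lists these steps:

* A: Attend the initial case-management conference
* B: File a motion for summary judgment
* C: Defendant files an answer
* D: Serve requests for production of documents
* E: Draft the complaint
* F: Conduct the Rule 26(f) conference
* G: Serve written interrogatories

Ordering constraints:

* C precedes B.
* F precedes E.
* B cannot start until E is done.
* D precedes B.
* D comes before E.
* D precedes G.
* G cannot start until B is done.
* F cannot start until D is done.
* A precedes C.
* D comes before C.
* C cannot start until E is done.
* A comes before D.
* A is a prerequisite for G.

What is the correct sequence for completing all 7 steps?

A → D → F → E → C → B → G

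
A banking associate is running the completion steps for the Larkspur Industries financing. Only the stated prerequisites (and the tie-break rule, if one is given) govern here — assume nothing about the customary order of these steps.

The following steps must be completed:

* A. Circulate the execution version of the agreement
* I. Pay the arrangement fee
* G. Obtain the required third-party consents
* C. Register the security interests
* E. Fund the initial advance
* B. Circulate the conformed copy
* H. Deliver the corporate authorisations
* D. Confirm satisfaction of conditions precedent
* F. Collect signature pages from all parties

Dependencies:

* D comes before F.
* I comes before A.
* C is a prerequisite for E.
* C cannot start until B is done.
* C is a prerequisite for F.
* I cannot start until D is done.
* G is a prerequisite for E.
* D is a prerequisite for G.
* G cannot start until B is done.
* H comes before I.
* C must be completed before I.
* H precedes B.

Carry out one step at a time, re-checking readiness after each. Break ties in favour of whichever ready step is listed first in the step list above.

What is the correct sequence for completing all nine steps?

H → B → C → D → I → A → G → E → F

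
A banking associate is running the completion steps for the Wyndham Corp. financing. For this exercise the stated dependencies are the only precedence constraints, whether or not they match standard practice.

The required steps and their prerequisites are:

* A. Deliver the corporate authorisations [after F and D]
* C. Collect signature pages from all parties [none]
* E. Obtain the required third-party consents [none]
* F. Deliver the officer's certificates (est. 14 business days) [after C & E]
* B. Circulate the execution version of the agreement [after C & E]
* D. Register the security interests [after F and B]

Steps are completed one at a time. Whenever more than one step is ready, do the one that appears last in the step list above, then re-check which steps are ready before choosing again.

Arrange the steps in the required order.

E, C, B, F, D, A

E and C have no prerequisites; E is listed later, so E is first.
Next only C has its prerequisites met → C.
B and F are both available; B is listed later → B.
F is the only step now ready → F.
Next only D has its prerequisites met → D.
A needed D and F, now all done → A.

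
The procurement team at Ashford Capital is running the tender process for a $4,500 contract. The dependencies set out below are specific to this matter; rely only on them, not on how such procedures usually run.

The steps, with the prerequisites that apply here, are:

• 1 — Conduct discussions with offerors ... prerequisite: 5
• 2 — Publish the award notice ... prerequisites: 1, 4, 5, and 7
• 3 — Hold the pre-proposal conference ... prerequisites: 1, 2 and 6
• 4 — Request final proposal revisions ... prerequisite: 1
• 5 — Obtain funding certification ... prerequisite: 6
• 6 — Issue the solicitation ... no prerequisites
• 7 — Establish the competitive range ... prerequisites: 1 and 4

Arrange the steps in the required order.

6 has no prerequisites → 6 first.
5 is the only step now ready → 5.
Next only 1 has its prerequisites met → 1.
4 is the only step now ready → 4.
7 needed 1 and 4, now all done → 7.
2 is the only step now ready → 2.
3 is the only step now ready → 3.

6 → 5 → 1 → 4 → 7 → 2 → 3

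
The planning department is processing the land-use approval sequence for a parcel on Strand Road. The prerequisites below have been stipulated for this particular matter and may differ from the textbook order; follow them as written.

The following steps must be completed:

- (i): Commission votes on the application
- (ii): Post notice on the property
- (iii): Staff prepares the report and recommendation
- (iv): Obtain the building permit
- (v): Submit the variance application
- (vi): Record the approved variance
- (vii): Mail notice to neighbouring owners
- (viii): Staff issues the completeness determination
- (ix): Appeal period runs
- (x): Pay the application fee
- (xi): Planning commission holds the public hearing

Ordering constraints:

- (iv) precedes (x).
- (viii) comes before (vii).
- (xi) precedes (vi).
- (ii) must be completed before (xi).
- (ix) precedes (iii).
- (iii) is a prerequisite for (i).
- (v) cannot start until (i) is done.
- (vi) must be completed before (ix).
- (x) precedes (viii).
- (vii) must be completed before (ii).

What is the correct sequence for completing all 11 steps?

(iv) (x) (viii) (vii) (ii) (xi) (vi) (ix) (iii) (i) (v)

(iv) has no prerequisites → (iv) first.
(x) is the only step now ready → (x).
(viii) needed (x), now all done → (viii).
(vii) is the only step now ready → (vii).
(ii) is the only step now ready → (ii).
That leaves (xi) as the only ready step → (xi).
(vi) needed (xi), now all done → (vi).
(ix) is the only step now ready → (ix).
That leaves (iii) as the only ready step → (iii).
(i) needed (iii), now all done → (i).
(v) needed (i), now all done → (v).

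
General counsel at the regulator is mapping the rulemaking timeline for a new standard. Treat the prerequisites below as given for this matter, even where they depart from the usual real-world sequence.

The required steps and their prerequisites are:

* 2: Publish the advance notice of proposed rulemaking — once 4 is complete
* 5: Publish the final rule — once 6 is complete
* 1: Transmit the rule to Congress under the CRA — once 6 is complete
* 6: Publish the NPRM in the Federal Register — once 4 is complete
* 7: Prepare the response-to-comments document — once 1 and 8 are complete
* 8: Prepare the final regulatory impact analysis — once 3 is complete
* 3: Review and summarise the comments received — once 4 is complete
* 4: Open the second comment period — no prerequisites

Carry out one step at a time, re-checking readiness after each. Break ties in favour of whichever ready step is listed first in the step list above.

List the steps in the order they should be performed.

4 has no prerequisites → 4 first.
2, 6 and 3 are all available; 2 is listed earlier → 2.
Ready: 6 and 3. 6 is listed earlier → 6.
Ready: 5, 1 and 3. 5 is listed earlier → 5.
Ready: 1 and 3. 1 is listed earlier → 1.
3 needed 4, now all done → 3.
Next only 8 has its prerequisites met → 8.
7 needed 1 and 8, now all done → 7.

4, 2, 6, 5, 1, 3, 8, 7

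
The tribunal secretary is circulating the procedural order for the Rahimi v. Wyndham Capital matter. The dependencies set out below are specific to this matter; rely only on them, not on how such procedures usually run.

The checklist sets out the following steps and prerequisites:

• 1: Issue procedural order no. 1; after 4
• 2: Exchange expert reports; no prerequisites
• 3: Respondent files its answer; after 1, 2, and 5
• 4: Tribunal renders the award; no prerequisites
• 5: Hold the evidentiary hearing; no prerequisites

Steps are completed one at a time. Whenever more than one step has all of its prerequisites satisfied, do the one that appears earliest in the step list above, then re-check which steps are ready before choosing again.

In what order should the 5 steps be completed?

2 → 4 → 1 → 5 → 3

2, 4 and 5 have no prerequisites; 2 is listed earlier, so 2 is first.
Now 4 and 5 have their prerequisites met. 4 is listed earlier, so 4 next.
Ready: 1 and 5. 1 is listed earlier → 1.
5 is the only step now ready → 5.
Next only 3 has its prerequisites met → 3.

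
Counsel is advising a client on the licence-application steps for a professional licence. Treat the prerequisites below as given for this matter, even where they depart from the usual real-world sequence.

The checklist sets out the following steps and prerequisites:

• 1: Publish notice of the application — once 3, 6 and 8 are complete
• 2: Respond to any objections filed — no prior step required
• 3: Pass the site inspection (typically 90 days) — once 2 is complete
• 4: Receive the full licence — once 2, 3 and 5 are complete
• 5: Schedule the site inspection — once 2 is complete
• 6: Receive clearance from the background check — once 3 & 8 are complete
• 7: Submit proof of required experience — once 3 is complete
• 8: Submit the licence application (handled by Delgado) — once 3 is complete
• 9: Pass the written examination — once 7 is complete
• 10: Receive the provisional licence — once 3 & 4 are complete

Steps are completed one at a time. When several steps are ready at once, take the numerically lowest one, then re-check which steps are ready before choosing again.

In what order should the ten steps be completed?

2, 3, 5, 4, 7, 8, 6, 1, 9, 10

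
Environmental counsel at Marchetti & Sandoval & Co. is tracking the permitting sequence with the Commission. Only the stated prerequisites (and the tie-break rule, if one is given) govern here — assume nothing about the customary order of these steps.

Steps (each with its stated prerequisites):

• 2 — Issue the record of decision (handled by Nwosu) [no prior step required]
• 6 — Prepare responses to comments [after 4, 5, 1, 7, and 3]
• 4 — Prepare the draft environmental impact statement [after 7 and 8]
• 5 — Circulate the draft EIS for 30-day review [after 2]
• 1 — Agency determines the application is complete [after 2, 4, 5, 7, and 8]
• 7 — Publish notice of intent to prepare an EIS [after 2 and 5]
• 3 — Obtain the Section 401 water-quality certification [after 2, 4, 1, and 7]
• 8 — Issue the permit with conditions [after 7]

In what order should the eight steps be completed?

2 5 7 8 4 1 3 6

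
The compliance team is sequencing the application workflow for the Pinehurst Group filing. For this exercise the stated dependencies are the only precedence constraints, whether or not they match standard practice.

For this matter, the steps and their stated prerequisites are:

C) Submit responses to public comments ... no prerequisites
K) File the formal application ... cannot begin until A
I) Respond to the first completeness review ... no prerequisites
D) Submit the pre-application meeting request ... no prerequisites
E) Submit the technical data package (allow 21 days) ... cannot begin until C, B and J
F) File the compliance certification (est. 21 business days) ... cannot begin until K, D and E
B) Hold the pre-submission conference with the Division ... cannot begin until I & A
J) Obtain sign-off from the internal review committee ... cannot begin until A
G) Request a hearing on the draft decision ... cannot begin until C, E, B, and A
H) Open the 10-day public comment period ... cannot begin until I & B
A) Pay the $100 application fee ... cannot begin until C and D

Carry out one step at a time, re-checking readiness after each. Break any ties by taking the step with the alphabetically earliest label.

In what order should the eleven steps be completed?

C, D and I have no prerequisites; C has the earlier label, so C is first.
Ready: D and I. D has the earlier label → D.
Now A and I have their prerequisites met. A has the earlier label, so A next.
J and K now also ready, so the ready set is {I, J, K}; I has the earlier label → I.
B now also ready, so the ready set is {B, J, K}; B has the earlier label → B.
H now also ready, so the ready set is {H, J, K}; H has the earlier label → H.
J and K are both available; J has the earlier label → J.
Ready: E and K. E has the earlier label → E.
G now also ready, so the ready set is {G, K}; G has the earlier label → G.
K needed A, now all done → K.
Next only F has its prerequisites met → F.

C D A I B H J E G K F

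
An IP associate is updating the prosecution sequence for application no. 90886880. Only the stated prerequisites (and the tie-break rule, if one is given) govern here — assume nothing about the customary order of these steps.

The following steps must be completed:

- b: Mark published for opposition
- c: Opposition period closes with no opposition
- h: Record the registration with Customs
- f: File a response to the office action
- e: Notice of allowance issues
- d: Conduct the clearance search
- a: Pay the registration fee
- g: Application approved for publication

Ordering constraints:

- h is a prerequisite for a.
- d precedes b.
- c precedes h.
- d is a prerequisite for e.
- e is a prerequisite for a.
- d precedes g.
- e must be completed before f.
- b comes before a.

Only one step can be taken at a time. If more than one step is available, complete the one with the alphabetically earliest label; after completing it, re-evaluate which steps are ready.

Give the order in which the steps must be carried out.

c and d have no prerequisites; c has the earlier label, so c is first.
h now also ready, so the ready set is {d, h}; d has the earlier label → d.
b, e and g now also ready, so the ready set is {b, e, g, h}; b has the earlier label → b.
Now e, g and h have their prerequisites met. e has the earlier label, so e next.
f now also ready, so the ready set is {f, g, h}; f has the earlier label → f.
Ready: g and h. g has the earlier label → g.
That leaves h as the only ready step → h.
That leaves a as the only ready step → a.

c d b e f g h a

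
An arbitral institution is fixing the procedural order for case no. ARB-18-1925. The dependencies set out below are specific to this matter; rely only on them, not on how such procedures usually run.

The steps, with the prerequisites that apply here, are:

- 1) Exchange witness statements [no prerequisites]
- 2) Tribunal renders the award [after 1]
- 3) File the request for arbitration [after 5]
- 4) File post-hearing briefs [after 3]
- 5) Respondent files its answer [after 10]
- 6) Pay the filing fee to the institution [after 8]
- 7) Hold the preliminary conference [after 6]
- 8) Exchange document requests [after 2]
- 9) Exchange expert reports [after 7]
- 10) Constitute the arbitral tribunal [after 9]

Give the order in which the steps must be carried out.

1, 2, 8, 6, 7, 9, 10, 5, 3, 4

Only 1 has no prerequisites, so it is first.
That leaves 2 as the only ready step → 2.
8 needed 2, now all done → 8.
6 is the only step now ready → 6.
7 needed 6, now all done → 7.
That leaves 9 as the only ready step → 9.
That leaves 10 as the only ready step → 10.
5 needed 10, now all done → 5.
3 needed 5, now all done → 3.
4 needed 3, now all done → 4.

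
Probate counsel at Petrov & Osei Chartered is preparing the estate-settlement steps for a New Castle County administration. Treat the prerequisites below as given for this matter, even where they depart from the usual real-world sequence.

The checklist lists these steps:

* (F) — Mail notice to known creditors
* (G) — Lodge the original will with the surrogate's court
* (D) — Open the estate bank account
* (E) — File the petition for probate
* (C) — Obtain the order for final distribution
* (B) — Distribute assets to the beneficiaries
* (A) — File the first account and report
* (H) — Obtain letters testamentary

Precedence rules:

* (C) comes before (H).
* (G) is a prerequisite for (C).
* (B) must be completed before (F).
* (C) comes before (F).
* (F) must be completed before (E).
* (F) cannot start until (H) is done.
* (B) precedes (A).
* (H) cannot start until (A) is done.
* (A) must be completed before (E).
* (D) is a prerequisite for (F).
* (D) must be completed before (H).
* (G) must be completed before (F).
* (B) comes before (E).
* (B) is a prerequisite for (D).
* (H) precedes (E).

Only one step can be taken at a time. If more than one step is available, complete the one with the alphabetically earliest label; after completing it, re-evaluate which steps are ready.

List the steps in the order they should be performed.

(B) → (A) → (D) → (G) → (C) → (H) → (F) → (E)

(B) and (G) have no prerequisites; (B) has the earlier label, so (B) is first.
Now (A), (D) and (G) have their prerequisites met. (A) has the earlier label, so (A) next.
(D) and (G) are both available; (D) has the earlier label → (D).
Next only (G) has its prerequisites met → (G).
Next only (C) has its prerequisites met → (C).
(H) needed (A), (C) and (D), now all done → (H).
That leaves (F) as the only ready step → (F).
(E) needed (A), (B), (F) and (H), now all done → (E).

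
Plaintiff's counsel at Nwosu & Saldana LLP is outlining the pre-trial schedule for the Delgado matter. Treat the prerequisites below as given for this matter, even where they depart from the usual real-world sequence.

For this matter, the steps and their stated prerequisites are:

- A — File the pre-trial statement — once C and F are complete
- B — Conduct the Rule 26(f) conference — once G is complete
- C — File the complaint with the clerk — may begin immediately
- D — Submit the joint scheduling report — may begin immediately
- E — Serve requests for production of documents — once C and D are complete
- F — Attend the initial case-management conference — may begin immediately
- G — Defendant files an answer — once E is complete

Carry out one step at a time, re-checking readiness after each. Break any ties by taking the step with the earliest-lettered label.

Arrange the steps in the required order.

Nothing is required for C, D and F. C has the earlier label → C first.
Ready: D and F. D has the earlier label → D.
Ready: E and F. E has the earlier label → E.
G now also ready, so the ready set is {F, G}; F has the earlier label → F.
A and G are both available; A has the earlier label → A.
G is the only step now ready → G.
B needed G, now all done → B.

C → D → E → F → A → G → B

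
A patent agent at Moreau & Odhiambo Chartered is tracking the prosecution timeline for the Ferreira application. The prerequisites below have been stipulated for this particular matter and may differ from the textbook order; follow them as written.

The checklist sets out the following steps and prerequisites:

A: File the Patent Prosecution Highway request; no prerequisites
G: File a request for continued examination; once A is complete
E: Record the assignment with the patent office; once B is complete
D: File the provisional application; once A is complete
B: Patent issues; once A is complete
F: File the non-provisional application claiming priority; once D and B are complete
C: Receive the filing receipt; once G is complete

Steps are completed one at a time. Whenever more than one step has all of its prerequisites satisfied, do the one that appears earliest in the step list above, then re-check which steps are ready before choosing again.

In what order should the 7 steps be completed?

A, G, D, B, E, F, C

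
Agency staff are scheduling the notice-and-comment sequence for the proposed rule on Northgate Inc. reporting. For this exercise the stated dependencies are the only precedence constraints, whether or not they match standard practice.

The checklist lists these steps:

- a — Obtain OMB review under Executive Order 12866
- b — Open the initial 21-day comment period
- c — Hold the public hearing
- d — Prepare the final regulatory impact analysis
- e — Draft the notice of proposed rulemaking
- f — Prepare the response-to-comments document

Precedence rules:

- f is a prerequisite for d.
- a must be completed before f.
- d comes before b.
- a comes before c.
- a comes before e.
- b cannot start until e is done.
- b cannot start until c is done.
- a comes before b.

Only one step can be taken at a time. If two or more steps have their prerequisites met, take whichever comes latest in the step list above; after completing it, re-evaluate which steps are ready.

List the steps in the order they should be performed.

a, f, e, d, c, b

a is the only step with nothing outstanding, so it goes first.
f, e and c are all available; f is listed later → f.
d now also ready, so the ready set is {e, d, c}; e is listed later → e.
d and c are both available; d is listed later → d.
c needed a, now all done → c.
That leaves b as the only ready step → b.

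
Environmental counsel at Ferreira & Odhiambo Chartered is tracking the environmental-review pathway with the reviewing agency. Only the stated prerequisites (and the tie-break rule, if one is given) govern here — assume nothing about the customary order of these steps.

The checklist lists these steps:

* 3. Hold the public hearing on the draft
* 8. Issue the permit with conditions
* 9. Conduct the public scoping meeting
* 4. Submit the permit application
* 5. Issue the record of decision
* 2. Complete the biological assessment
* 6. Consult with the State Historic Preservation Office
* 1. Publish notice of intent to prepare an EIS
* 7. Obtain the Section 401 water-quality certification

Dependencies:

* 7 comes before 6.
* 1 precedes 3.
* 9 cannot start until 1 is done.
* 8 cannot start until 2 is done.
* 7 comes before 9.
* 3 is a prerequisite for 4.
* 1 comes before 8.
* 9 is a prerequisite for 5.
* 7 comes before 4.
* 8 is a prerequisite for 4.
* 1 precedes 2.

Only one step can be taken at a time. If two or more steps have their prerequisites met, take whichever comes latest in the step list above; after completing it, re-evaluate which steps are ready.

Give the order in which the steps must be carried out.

7 1 6 2 9 5 8 3 4

Nothing is required for 7 and 1. 7 is listed later → 7 first.
6 now also ready, so the ready set is {1, 6}; 1 is listed later → 1.
2, 9 and 3 now also ready, so the ready set is {6, 2, 9, 3}; 6 is listed later → 6.
Now 2, 9 and 3 have their prerequisites met. 2 is listed later, so 2 next.
9, 8 and 3 are all available; 9 is listed later → 9.
5 now also ready, so the ready set is {5, 8, 3}; 5 is listed later → 5.
Ready: 8 and 3. 8 is listed later → 8.
3 needed 1, now all done → 3.
Next only 4 has its prerequisites met → 4.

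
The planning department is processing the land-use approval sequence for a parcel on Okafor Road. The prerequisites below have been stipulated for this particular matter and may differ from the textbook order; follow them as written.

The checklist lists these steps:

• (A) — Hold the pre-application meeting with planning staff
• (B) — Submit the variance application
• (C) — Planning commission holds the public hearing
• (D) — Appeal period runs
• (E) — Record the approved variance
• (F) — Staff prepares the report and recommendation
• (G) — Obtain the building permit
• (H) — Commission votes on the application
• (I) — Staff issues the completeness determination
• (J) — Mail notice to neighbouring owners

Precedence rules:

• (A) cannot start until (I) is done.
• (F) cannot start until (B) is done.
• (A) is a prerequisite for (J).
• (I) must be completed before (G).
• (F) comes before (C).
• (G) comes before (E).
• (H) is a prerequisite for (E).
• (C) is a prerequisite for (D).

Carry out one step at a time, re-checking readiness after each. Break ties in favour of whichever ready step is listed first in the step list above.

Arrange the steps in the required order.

(B) (F) (C) (D) (H) (I) (A) (G) (E) (J)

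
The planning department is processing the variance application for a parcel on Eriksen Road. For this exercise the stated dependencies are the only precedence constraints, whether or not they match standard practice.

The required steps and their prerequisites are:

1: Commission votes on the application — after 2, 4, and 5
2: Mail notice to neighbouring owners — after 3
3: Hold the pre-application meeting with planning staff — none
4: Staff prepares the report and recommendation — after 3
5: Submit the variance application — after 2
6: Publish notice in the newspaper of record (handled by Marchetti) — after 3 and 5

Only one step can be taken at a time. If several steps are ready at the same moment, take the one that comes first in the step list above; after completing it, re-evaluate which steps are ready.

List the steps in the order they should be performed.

3 2 4 5 1 6

Only 3 has no prerequisites, so it is first.
Ready: 2 and 4. 2 is listed earlier → 2.
Ready: 4 and 5. 4 is listed earlier → 4.
5 needed 2, now all done → 5.
1 and 6 are both available; 1 is listed earlier → 1.
6 is the only step now ready → 6.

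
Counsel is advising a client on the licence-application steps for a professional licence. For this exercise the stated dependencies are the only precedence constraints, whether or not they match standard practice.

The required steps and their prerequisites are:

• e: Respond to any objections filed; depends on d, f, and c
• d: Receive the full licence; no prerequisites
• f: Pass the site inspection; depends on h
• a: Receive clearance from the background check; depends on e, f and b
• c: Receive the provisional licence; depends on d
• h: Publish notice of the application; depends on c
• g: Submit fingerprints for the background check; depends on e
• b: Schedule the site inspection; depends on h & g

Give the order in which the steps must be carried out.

Only d has no prerequisites, so it is first.
c is the only step now ready → c.
That leaves h as the only ready step → h.
Next only f has its prerequisites met → f.
e needed d, f and c, now all done → e.
That leaves g as the only ready step → g.
Next only b has its prerequisites met → b.
a needed e, f and b, now all done → a.

d, c, h, f, e, g, b, a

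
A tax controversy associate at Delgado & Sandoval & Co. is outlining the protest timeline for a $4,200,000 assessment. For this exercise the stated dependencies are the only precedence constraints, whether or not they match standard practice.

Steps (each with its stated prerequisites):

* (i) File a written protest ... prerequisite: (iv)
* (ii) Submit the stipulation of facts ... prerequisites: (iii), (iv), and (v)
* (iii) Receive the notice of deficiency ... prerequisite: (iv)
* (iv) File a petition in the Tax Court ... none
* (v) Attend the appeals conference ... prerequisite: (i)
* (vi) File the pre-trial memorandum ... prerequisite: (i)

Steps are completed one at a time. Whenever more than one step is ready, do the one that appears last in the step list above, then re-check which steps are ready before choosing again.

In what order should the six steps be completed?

Only (iv) has no prerequisites, so it is first.
(iii) and (i) are both available; (iii) is listed later → (iii).
(i) needed (iv), now all done → (i).
(vi) and (v) are both available; (vi) is listed later → (vi).
(v) needed (i), now all done → (v).
(ii) needed (v), (iv) and (iii), now all done → (ii).

(iv), (iii), (i), (vi), (v), (ii)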